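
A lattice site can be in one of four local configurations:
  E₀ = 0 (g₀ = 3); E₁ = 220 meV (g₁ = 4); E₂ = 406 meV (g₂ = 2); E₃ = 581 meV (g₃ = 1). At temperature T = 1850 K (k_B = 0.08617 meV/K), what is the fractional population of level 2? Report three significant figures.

0.0374

k_BT = 0.08617 × 1850 K = 159.41 meV.
Eᵢ/kT = 0, 1.3801, 2.5469, 3.6447.
Z = Σ gᵢe^(−Eᵢ/kT) = 3·e^(−0) + 4·e^(−1.3801) + 2·e^(−2.5469) + 1·e^(−3.6447) = 3.0000 + 1.0062 + 0.15665 + 0.026129 = 4.1890.
P₂ = g₂ e^(−E₂/kT) / Z = 0.15665/4.1890 = 0.0374.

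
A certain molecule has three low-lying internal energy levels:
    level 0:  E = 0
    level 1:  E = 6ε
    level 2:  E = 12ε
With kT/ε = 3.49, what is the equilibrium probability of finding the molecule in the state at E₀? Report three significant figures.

0.826

Eᵢ/kT = 0, 1.7192, 3.4384.
Z = Σ e^(−Eᵢ/kT) = e^(−0) + e^(−1.7192) + e^(−3.4384) = 1.0000 + 0.17921 + 0.032116 = 1.2113.
P₀ = e^(−E₀/kT) / Z = 1.0000/1.2113 = 0.826.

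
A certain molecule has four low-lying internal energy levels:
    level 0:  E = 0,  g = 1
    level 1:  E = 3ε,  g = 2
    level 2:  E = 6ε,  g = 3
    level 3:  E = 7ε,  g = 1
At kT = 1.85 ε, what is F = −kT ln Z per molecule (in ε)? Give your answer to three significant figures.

Eᵢ/kT = 0, 1.6216, 3.2432, 3.7838.
Z = Σ gᵢe^(−Eᵢ/kT) = 1·e^(−0) + 2·e^(−1.6216) + 3·e^(−3.2432) + 1·e^(−3.7838) = 1.0000 + 0.39516 + 0.11712 + 0.022736 = 1.5350.
F = −kT ln Z = −1.85 × ln(1.5350) = −1.85 × 0.42853 = -0.793 ε.

-0.793 ε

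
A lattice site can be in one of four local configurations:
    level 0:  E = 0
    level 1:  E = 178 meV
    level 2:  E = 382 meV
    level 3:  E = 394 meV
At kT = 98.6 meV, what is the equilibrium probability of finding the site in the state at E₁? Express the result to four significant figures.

Eᵢ/kT = 0, 1.80527, 3.87424, 3.99594.
Z = Σ e^(−Eᵢ/kT) = e^(−0) + e^(−1.80527) + e^(−3.87424) + e^(−3.99594) = 1.00000 + 0.164430 + 0.0207701 + 0.0183902 = 1.20359.
P₁ = e^(−E₁/kT) / Z = 0.164430/1.20359 = 0.1366.

0.1366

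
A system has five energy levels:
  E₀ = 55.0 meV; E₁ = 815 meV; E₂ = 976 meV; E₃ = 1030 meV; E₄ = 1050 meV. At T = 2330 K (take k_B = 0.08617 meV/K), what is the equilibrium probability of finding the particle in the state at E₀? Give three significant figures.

k_BT = 0.08617 × 2330 K = 200.78 meV.
Eᵢ/kT = 0.27393, 4.0592, 4.8610, 5.1300, 5.2296.
Z = Σ e^(−Eᵢ/kT) = e^(−0.27393) + e^(−4.0592) + e^(−4.8610) + e^(−5.1300) + e^(−5.2296) = 0.76039 + 0.017263 + 0.0077427 + 0.0059166 + 0.0053557 = 0.79667.
P₀ = e^(−E₀/kT) / Z = 0.76039/0.79667 = 0.954.

0.954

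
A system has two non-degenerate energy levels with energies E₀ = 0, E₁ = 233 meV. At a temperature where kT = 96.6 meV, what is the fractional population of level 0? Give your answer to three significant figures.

Eᵢ/kT = 0, 2.4120.
Z = Σ e^(−Eᵢ/kT) = e^(−0) + e^(−2.4120) = 1.0000 + 0.089636 = 1.0896.
P₀ = e^(−E₀/kT) / Z = 1.0000/1.0896 = 0.918.

0.918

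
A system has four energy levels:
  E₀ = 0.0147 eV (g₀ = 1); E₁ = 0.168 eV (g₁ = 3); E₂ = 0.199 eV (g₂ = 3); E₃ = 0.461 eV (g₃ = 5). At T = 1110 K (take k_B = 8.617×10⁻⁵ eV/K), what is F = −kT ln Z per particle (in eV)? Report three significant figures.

k_BT = 8.617×10⁻⁵ × 1110 K = 0.095649 eV.
Eᵢ/kT = 0.15369, 1.7564, 2.0805, 4.8197.
Z = Σ gᵢe^(−Eᵢ/kT) = 1·e^(−0.15369) + 3·e^(−1.7564) + 3·e^(−2.0805) + 5·e^(−4.8197) = 0.85754 + 0.51800 + 0.37460 + 0.040346 = 1.7905.
F = −kT ln Z = −0.095649 × ln(1.7905) = −0.095649 × 0.58249 = -0.0557 eV.

-0.0557 eV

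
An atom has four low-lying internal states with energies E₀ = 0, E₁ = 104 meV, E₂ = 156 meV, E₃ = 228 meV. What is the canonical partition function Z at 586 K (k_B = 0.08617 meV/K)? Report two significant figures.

k_BT = 0.08617 × 586 K = 50.50 meV.
Eᵢ/kT = 0, 2.059, 3.089, 4.515.
Z = Σ e^(−Eᵢ/kT) = e^(−0) + e^(−2.059) + e^(−3.089) + e^(−4.515) = 1.000 + 0.1276 + 0.04555 + 0.01094 = 1.184.

Z = 1.2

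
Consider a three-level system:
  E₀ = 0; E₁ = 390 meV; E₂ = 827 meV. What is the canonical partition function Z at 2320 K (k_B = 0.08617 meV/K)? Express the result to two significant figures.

k_BT = 0.08617 × 2320 K = 199.9 meV.
Eᵢ/kT = 0, 1.951, 4.137.
Z = Σ e^(−Eᵢ/kT) = e^(−0) + e^(−1.951) + e^(−4.137) = 1.000 + 0.1421 + 0.01597 = 1.158.

Z = 1.2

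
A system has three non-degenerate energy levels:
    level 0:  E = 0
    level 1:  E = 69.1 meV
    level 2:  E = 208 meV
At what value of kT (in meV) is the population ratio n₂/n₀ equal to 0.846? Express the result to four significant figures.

n₂/n₀ = exp[−(E₂−E₀)/kT] = 0.846.
⇒ (E₂−E₀)/kT = ln(1/0.846) = ln(1.18203) = 0.167233.
kT = 208 meV / 0.167233 = 1244 meV.

1244 meV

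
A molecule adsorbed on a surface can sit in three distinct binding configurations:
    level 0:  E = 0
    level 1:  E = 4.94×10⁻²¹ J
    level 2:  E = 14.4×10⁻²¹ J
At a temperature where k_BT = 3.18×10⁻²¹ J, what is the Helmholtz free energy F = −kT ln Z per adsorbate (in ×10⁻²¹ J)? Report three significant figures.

Eᵢ/kT = 0, 1.5535, 4.5283.
Z = Σ e^(−Eᵢ/kT) = e^(−0) + e^(−1.5535) + e^(−4.5283) = 1.0000 + 0.21151 + 0.010799 = 1.2223.
F = −kT ln Z = −3.18 × ln(1.2223) = −3.18 × 0.20073 = -0.638 ×10⁻²¹ J.

-0.638 ×10⁻²¹ J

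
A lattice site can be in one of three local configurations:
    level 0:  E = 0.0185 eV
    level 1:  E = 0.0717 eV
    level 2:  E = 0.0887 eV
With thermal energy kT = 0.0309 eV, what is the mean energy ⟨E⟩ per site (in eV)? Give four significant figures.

Eᵢ/kT = 0.598706, 2.32039, 2.87055.
Z = Σ e^(−Eᵢ/kT) = e^(−0.598706) + e^(−2.32039) + e^(−2.87055) = 0.549522 + 0.0982353 + 0.0566678 = 0.704425.
⟨E⟩ = Σ Eᵢ e^(−Eᵢ/kT) / Z = (0.0185·0.549522 + 0.0717·0.0982353 + 0.0887·0.0566678) / 0.704425 = 0.03157 eV.

0.03157 eV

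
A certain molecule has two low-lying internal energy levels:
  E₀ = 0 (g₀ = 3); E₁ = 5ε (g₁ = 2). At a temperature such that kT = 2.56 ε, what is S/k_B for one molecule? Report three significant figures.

Eᵢ/kT = 0, 1.9531.
Z = Σ gᵢe^(−Eᵢ/kT) = 3·e^(−0) + 2·e^(−1.9531) = 3.0000 + 0.28367 = 3.2837.
⟨E⟩ = Σ EᵢPᵢ = 0.43194 ε.
S/k_B = ln Z + ⟨E⟩/kT = ln(3.2837) + 0.43194/2.56 = 1.1890 + 0.16873 = 1.36.

1.36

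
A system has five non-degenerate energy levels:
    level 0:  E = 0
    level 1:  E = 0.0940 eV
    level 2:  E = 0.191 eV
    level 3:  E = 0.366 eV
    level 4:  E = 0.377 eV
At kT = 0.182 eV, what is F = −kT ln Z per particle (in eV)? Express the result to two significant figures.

Eᵢ/kT = 0, 0.5165, 1.049, 2.011, 2.071.
Z = Σ e^(−Eᵢ/kT) = e^(−0) + e^(−0.5165) + e^(−1.049) + e^(−2.011) + e^(−2.071) = 1.000 + 0.5966 + 0.3503 + 0.1339 + 0.1261 = 2.207.
F = −kT ln Z = −0.182 × ln(2.207) = −0.182 × 0.7916 = -0.14 eV.

-0.14 eV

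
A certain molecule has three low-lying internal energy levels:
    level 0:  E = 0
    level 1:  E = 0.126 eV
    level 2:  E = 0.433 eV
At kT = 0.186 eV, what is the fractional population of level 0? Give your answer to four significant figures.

0.6229

Eᵢ/kT = 0, 0.677419, 2.32796.
Z = Σ e^(−Eᵢ/kT) = e^(−0) + e^(−0.677419) + e^(−2.32796) = 1.00000 + 0.507926 + 0.0974944 = 1.60542.
P₀ = e^(−E₀/kT) / Z = 1.00000/1.60542 = 0.6229.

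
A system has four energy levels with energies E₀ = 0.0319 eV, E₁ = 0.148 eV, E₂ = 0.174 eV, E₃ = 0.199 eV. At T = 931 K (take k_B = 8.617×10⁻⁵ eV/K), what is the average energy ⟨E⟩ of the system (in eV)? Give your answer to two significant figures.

0.079 eV

k_BT = 8.617×10⁻⁵ × 931 K = 0.08022 eV.
Eᵢ/kT = 0.3977, 1.845, 2.169, 2.481.
Z = Σ e^(−Eᵢ/kT) = e^(−0.3977) + e^(−1.845) + e^(−2.169) + e^(−2.481) = 0.6719 + 0.1580 + 0.1143 + 0.08366 = 1.028.
⟨E⟩ = Σ Eᵢ e^(−Eᵢ/kT) / Z = (0.0319·0.6719 + 0.148·0.1580 + 0.174·0.1143 + 0.199·0.08366) / 1.028 = 0.079 eV.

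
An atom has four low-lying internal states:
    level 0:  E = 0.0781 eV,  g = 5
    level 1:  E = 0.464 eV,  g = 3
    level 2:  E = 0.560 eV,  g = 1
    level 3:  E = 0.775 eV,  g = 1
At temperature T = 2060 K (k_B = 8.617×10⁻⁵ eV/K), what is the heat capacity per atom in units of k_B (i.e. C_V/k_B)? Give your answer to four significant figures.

0.4092

k_BT = 8.617×10⁻⁵ × 2060 K = 0.177510 eV.
Eᵢ/kT = 0.439975, 2.61394, 3.15475, 4.36595.
Z = Σ gᵢe^(−Eᵢ/kT) = 5·e^(−0.439975) + 3·e^(−2.61394) + 1·e^(−3.15475) + 1·e^(−4.36595) = 3.22026 + 0.219736 + 0.0426491 + 0.0127026 = 3.49535.
⟨E⟩ = 0.110772 eV, ⟨E²⟩ = 0.0251634 eV².
C_V/k_B = (⟨E²⟩ − ⟨E⟩²)/(kT)² = (0.0251634 − 0.0122704)/0.0315098 = 0.4092.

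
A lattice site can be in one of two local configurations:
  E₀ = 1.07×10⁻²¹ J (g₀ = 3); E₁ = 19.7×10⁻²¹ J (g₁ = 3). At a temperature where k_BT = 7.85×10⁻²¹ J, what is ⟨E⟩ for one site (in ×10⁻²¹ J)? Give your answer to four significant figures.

2.658 ×10⁻²¹ J

Eᵢ/kT = 0.136306, 2.50955.
Z = Σ gᵢe^(−Eᵢ/kT) = 3·e^(−0.136306) + 3·e^(−2.50955) = 2.61773 + 0.243914 = 2.86164.
⟨E⟩ = Σ Eᵢ gᵢe^(−Eᵢ/kT) / Z = (1.07·2.61773 + 19.7·0.243914) / 2.86164 = 2.658 ×10⁻²¹ J.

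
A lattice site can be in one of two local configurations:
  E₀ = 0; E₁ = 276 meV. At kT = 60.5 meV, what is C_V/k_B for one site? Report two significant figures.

0.21

Eᵢ/kT = 0, 4.562.
Z = Σ e^(−Eᵢ/kT) = e^(−0) + e^(−4.562) = 1.000 + 0.01044 = 1.010.
⟨E⟩ = 2.853 meV, ⟨E²⟩ = 787.4 meV².
C_V/k_B = (⟨E²⟩ − ⟨E⟩²)/(kT)² = (787.4 − 8.140)/3660 = 0.21.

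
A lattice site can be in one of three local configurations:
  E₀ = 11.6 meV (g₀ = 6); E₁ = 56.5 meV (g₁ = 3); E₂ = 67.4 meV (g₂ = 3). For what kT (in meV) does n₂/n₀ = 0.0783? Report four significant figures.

n₂/n₀ = (g₂/g₀) exp[−(E₂−E₀)/kT] = 0.0783.
⇒ (E₂−E₀)/kT = ln((3/6)/0.0783) = ln(6.38570) = 1.85406.
kT = 55.8 meV / 1.85406 = 30.10 meV.

30.10 meV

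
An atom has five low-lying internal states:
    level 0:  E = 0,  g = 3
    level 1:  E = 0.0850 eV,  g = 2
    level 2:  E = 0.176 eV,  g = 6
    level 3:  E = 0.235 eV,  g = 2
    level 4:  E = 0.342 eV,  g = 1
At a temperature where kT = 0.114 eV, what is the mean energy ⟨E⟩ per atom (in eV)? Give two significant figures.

0.069 eV

Eᵢ/kT = 0, 0.7456, 1.544, 2.061, 3.000.
Z = Σ gᵢe^(−Eᵢ/kT) = 3·e^(−0) + 2·e^(−0.7456) + 6·e^(−1.544) + 2·e^(−2.061) + 1·e^(−3.000) = 3.000 + 0.9489 + 1.281 + 0.2547 + 0.04979 = 5.534.
⟨E⟩ = Σ Eᵢ gᵢe^(−Eᵢ/kT) / Z = (0·3.000 + 0.0850·0.9489 + 0.176·1.281 + 0.235·0.2547 + 0.342·0.04979) / 5.534 = 0.069 eV.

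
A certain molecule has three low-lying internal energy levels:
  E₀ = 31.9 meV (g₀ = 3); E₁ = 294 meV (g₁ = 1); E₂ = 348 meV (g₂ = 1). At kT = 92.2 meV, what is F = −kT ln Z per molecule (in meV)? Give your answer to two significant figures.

Eᵢ/kT = 0.3460, 3.189, 3.774.
Z = Σ gᵢe^(−Eᵢ/kT) = 3·e^(−0.3460) + 1·e^(−3.189) + 1·e^(−3.774) = 2.123 + 0.04121 + 0.02296 = 2.187.
F = −kT ln Z = −92.2 × ln(2.187) = −92.2 × 0.7825 = -72 meV.

-72 meV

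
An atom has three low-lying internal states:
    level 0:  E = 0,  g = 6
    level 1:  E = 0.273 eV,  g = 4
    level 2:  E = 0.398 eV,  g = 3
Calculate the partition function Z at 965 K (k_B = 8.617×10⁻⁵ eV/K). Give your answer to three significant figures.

Z = 6.18

k_BT = 8.617×10⁻⁵ × 965 K = 0.083154 eV.
Eᵢ/kT = 0, 3.2831, 4.7863.
Z = Σ gᵢe^(−Eᵢ/kT) = 6·e^(−0) + 4·e^(−3.2831) + 3·e^(−4.7863) = 6.0000 + 0.15005 + 0.025030 = 6.1751.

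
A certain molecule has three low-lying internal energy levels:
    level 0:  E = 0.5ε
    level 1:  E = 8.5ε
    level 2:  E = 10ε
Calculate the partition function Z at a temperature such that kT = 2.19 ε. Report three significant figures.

Eᵢ/kT = 0.22831, 3.8813, 4.5662.
Z = Σ e^(−Eᵢ/kT) = e^(−0.22831) + e^(−3.8813) + e^(−4.5662) = 0.79588 + 0.020624 + 0.010397 = 0.82690.

Z = 0.827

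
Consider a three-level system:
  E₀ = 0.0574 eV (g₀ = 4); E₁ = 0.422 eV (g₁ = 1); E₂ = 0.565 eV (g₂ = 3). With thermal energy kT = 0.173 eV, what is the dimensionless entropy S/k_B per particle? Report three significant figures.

1.62

Eᵢ/kT = 0.33179, 2.4393, 3.2659.
Z = Σ gᵢe^(−Eᵢ/kT) = 4·e^(−0.33179) + 1·e^(−2.4393) + 3·e^(−3.2659) = 2.8706 + 0.087222 + 0.11449 = 3.0723.
⟨E⟩ = Σ EᵢPᵢ = 0.086667 eV.
S/k_B = ln Z + ⟨E⟩/kT = ln(3.0723) + 0.086667/0.173 = 1.1224 + 0.50097 = 1.62.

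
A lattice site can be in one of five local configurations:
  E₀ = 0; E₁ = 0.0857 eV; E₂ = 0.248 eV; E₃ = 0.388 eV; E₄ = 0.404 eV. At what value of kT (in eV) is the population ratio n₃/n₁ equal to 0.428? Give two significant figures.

0.36 eV

n₃/n₁ = exp[−(E₃−E₁)/kT] = 0.428.
⇒ (E₃−E₁)/kT = ln(1/0.428) = ln(2.336) = 0.8484.
kT = 0.3023 eV / 0.8484 = 0.36 eV.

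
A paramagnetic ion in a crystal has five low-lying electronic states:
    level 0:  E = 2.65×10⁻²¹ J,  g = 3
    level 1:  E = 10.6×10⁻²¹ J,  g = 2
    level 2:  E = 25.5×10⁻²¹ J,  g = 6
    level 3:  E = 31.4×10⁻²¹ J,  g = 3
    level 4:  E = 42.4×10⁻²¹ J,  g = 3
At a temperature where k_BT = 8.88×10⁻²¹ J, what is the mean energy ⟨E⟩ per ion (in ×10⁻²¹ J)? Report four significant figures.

Eᵢ/kT = 0.298423, 1.19369, 2.87162, 3.53604, 4.77477.
Z = Σ gᵢe^(−Eᵢ/kT) = 3·e^(−0.298423) + 2·e^(−1.19369) + 6·e^(−2.87162) + 3·e^(−3.53604) + 3·e^(−4.77477) = 2.22596 + 0.606202 + 0.339643 + 0.0873853 + 0.0253201 = 3.28451.
⟨E⟩ = Σ Eᵢ gᵢe^(−Eᵢ/kT) / Z = (2.65·2.22596 + 10.6·0.606202 + 25.5·0.339643 + 31.4·0.0873853 + 42.4·0.0253201) / 3.28451 = 7.551 ×10⁻²¹ J.

7.551 ×10⁻²¹ J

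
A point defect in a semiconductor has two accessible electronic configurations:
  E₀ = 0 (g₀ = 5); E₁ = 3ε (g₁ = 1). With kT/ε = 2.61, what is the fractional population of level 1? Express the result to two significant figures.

0.060

Eᵢ/kT = 0, 1.149.
Z = Σ gᵢe^(−Eᵢ/kT) = 5·e^(−0) + 1·e^(−1.149) = 5.000 + 0.3170 = 5.317.
P₁ = g₁ e^(−E₁/kT) / Z = 0.3170/5.317 = 0.060.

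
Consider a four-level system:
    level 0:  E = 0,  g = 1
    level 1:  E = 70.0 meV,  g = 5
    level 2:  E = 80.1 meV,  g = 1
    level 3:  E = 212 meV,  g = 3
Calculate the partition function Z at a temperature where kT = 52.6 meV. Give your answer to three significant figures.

Eᵢ/kT = 0, 1.3308, 1.5228, 4.0304.
Z = Σ gᵢe^(−Eᵢ/kT) = 1·e^(−0) + 5·e^(−1.3308) + 1·e^(−1.5228) + 3·e^(−4.0304) = 1.0000 + 1.3213 + 0.21810 + 0.053302 = 2.5927.

Z = 2.59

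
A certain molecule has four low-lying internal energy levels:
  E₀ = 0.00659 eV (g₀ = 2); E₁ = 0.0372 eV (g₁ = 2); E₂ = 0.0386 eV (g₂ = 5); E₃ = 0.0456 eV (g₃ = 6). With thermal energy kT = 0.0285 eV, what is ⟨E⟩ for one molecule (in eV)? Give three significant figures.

Eᵢ/kT = 0.23123, 1.3053, 1.3544, 1.6000.
Z = Σ gᵢe^(−Eᵢ/kT) = 2·e^(−0.23123) + 2·e^(−1.3053) + 5·e^(−1.3544) + 6·e^(−1.6000) = 1.5871 + 0.54218 + 1.2905 + 1.2114 = 4.6312.
⟨E⟩ = Σ Eᵢ gᵢe^(−Eᵢ/kT) / Z = (0.00659·1.5871 + 0.0372·0.54218 + 0.0386·1.2905 + 0.0456·1.2114) / 4.6312 = 0.0293 eV.

0.0293 eV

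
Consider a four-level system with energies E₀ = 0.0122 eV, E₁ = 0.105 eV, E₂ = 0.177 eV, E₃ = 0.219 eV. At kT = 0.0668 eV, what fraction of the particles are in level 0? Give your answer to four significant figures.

Eᵢ/kT = 0.182635, 1.57186, 2.64970, 3.27844.
Z = Σ e^(−Eᵢ/kT) = e^(−0.182635) + e^(−1.57186) + e^(−2.64970) + e^(−3.27844) = 0.833072 + 0.207659 + 0.0706724 + 0.0376870 = 1.14909.
P₀ = e^(−E₀/kT) / Z = 0.833072/1.14909 = 0.7250.

0.7250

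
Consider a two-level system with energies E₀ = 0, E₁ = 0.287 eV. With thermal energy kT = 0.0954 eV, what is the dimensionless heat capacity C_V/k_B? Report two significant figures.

0.41

Eᵢ/kT = 0, 3.008.
Z = Σ e^(−Eᵢ/kT) = e^(−0) + e^(−3.008) = 1.000 + 0.04939 = 1.049.
⟨E⟩ = 0.01351 eV, ⟨E²⟩ = 0.003878 eV².
C_V/k_B = (⟨E²⟩ − ⟨E⟩²)/(kT)² = (0.003878 − 0.0001825)/0.009101 = 0.41.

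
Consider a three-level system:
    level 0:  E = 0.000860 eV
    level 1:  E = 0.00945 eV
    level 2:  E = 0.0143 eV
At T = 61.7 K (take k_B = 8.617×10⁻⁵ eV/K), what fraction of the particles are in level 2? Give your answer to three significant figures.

0.0624

k_BT = 8.617×10⁻⁵ × 61.7 K = 0.0053167 eV.
Eᵢ/kT = 0.16175, 1.7774, 2.6896.
Z = Σ e^(−Eᵢ/kT) = e^(−0.16175) + e^(−1.7774) + e^(−2.6896) = 0.85065 + 0.16908 + 0.067908 = 1.0876.
P₂ = e^(−E₂/kT) / Z = 0.067908/1.0876 = 0.0624.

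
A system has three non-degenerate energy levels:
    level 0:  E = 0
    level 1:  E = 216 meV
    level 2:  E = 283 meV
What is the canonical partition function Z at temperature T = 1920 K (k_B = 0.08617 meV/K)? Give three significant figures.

k_BT = 0.08617 × 1920 K = 165.45 meV.
Eᵢ/kT = 0, 1.3055, 1.7105.
Z = Σ e^(−Eᵢ/kT) = e^(−0) + e^(−1.3055) + e^(−1.7105) = 1.0000 + 0.27104 + 0.18078 = 1.4518.

Z = 1.45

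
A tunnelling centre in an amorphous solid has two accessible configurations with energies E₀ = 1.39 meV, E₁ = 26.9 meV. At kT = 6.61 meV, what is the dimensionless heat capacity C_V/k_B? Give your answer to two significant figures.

0.30

Eᵢ/kT = 0.2103, 4.070.
Z = Σ e^(−Eᵢ/kT) = e^(−0.2103) + e^(−4.070) = 0.8103 + 0.01708 = 0.8274.
⟨E⟩ = 1.917 meV, ⟨E²⟩ = 16.83 meV².
C_V/k_B = (⟨E²⟩ − ⟨E⟩²)/(kT)² = (16.83 − 3.675)/43.69 = 0.30.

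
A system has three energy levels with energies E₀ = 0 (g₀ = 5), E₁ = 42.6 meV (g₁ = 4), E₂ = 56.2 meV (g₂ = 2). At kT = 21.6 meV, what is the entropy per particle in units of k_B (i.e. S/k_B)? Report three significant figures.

Eᵢ/kT = 0, 1.9722, 2.6019.
Z = Σ gᵢe^(−Eᵢ/kT) = 5·e^(−0) + 4·e^(−1.9722) + 2·e^(−2.6019) = 5.0000 + 0.55660 + 0.14827 = 5.7049.
⟨E⟩ = Σ EᵢPᵢ = 5.6169 meV.
S/k_B = ln Z + ⟨E⟩/kT = ln(5.7049) + 5.6169/21.6 = 1.7413 + 0.26004 = 2.00.

2.00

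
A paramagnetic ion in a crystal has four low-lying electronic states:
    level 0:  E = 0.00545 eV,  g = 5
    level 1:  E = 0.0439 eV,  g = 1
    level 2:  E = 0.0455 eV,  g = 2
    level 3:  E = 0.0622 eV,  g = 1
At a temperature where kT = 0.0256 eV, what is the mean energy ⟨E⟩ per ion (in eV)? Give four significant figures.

Eᵢ/kT = 0.212891, 1.71484, 1.77734, 2.42969.
Z = Σ gᵢe^(−Eᵢ/kT) = 5·e^(−0.212891) + 1·e^(−1.71484) + 2·e^(−1.77734) + 1·e^(−2.42969) = 4.04122 + 0.179993 + 0.338175 + 0.0880641 = 4.64745.
⟨E⟩ = Σ Eᵢ gᵢe^(−Eᵢ/kT) / Z = (0.00545·4.04122 + 0.0439·0.179993 + 0.0455·0.338175 + 0.0622·0.0880641) / 4.64745 = 0.01093 eV.

0.01093 eV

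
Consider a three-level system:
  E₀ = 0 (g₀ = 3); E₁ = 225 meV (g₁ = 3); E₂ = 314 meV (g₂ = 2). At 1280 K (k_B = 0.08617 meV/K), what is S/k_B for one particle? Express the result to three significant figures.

1.58

k_BT = 0.08617 × 1280 K = 110.30 meV.
Eᵢ/kT = 0, 2.0399, 2.8468.
Z = Σ gᵢe^(−Eᵢ/kT) = 3·e^(−0) + 3·e^(−2.0399) + 2·e^(−2.8468) = 3.0000 + 0.39013 + 0.11606 = 3.5062.
⟨E⟩ = Σ EᵢPᵢ = 35.429 meV.
S/k_B = ln Z + ⟨E⟩/kT = ln(3.5062) + 35.429/110.30 = 1.2545 + 0.32121 = 1.58.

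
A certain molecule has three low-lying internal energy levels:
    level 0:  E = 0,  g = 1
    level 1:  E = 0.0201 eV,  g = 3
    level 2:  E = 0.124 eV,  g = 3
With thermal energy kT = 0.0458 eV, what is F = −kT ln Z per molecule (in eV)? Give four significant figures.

-0.05232 eV

Eᵢ/kT = 0, 0.438865, 2.70742.
Z = Σ gᵢe^(−Eᵢ/kT) = 1·e^(−0) + 3·e^(−0.438865) + 3·e^(−2.70742) = 1.00000 + 1.93430 + 0.200126 = 3.13443.
F = −kT ln Z = −0.0458 × ln(3.13443) = −0.0458 × 1.14245 = -0.05232 eV.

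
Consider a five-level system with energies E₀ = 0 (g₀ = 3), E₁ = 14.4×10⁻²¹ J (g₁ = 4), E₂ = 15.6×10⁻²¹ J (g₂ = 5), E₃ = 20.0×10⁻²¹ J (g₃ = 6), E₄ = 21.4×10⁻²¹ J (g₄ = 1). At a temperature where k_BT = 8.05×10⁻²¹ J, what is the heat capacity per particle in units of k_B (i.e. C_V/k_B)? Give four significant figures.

Eᵢ/kT = 0, 1.78882, 1.93789, 2.48447, 2.65839.
Z = Σ gᵢe^(−Eᵢ/kT) = 3·e^(−0) + 4·e^(−1.78882) + 5·e^(−1.93789) + 6·e^(−2.48447) + 1·e^(−2.65839) = 3.00000 + 0.668629 + 0.720037 + 0.500218 + 0.0700609 = 4.95894.
⟨E⟩ = 6.52650, ⟨E²⟩ = 110.114.
C_V/k_B = (⟨E²⟩ − ⟨E⟩²)/(kT)² = (110.114 − 42.5952)/64.8025 = 1.042.

1.042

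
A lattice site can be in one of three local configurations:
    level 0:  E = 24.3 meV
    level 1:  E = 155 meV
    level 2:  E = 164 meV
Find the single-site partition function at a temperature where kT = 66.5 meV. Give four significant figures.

Eᵢ/kT = 0.365414, 2.33083, 2.46617.
Z = Σ e^(−Eᵢ/kT) = e^(−0.365414) + e^(−2.33083) + e^(−2.46617) = 0.693909 + 0.0972150 + 0.0849094 = 0.876033.

Z = 0.8760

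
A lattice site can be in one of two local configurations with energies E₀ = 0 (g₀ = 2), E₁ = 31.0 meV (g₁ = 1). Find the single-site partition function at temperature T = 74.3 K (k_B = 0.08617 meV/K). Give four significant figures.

k_BT = 0.08617 × 74.3 K = 6.40243 meV.
Eᵢ/kT = 0, 4.84191.
Z = Σ gᵢe^(−Eᵢ/kT) = 2·e^(−0) + 1·e^(−4.84191) = 2.00000 + 0.00789197 = 2.00789.

Z = 2.008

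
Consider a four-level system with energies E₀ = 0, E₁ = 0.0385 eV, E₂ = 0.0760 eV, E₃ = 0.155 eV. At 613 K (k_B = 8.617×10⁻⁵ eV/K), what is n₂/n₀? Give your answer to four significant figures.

k_BT = 8.617×10⁻⁵ × 613 K = 0.0528222 eV.
n₂/n₀ = exp[−(E₂−E₀)/kT] = exp(−(0.0760 eV)/(0.0528222 eV)) = exp(-1.43879) = 0.2372.

0.2372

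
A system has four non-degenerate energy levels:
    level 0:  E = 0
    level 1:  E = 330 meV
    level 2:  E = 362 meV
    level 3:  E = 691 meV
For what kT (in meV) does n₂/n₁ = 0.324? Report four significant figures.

n₂/n₁ = exp[−(E₂−E₁)/kT] = 0.324.
⇒ (E₂−E₁)/kT = ln(1/0.324) = ln(3.08642) = 1.12701.
kT = 32 meV / 1.12701 = 28.39 meV.

28.39 meV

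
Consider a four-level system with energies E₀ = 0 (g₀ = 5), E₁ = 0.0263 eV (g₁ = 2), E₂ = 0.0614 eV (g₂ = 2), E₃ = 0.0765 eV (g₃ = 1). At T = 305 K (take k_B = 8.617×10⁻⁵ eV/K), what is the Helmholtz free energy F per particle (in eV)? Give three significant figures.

-0.0470 eV

k_BT = 8.617×10⁻⁵ × 305 K = 0.026282 eV.
Eᵢ/kT = 0, 1.0007, 2.3362, 2.9107.
Z = Σ gᵢe^(−Eᵢ/kT) = 5·e^(−0) + 2·e^(−1.0007) + 2·e^(−2.3362) + 1·e^(−2.9107) = 5.0000 + 0.73524 + 0.19339 + 0.054438 = 5.9831.
F = −kT ln Z = −0.026282 × ln(5.9831) = −0.026282 × 1.7889 = -0.0470 eV.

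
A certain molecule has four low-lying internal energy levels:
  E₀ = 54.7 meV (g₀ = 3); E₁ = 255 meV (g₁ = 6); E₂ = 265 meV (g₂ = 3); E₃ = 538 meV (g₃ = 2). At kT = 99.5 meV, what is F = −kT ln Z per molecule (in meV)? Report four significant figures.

-87.60 meV

Eᵢ/kT = 0.549749, 2.56281, 2.66332, 5.40704.
Z = Σ gᵢe^(−Eᵢ/kT) = 3·e^(−0.549749) + 6·e^(−2.56281) + 3·e^(−2.66332) + 2·e^(−5.40704) = 1.73128 + 0.462527 + 0.209149 + 0.00896979 = 2.41193.
F = −kT ln Z = −99.5 × ln(2.41193) = −99.5 × 0.880427 = -87.60 meV.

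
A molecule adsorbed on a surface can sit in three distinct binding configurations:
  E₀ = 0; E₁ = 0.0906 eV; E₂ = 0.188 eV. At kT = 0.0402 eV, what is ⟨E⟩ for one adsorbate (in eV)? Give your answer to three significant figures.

Eᵢ/kT = 0, 2.2537, 4.6766.
Z = Σ e^(−Eᵢ/kT) = e^(−0) + e^(−2.2537) + e^(−4.6766) = 1.0000 + 0.10501 + 0.0093106 = 1.1143.
⟨E⟩ = Σ Eᵢ e^(−Eᵢ/kT) / Z = (0·1.0000 + 0.0906·0.10501 + 0.188·0.0093106) / 1.1143 = 0.0101 eV.

0.0101 eV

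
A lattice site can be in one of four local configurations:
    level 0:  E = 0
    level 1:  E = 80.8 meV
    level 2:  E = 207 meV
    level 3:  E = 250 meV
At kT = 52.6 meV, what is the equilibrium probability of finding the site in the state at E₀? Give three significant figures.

0.804

Eᵢ/kT = 0, 1.5361, 3.9354, 4.7529.
Z = Σ e^(−Eᵢ/kT) = e^(−0) + e^(−1.5361) + e^(−3.9354) + e^(−4.7529) = 1.0000 + 0.21522 + 0.019538 + 0.0086266 = 1.2434.
P₀ = e^(−E₀/kT) / Z = 1.0000/1.2434 = 0.804.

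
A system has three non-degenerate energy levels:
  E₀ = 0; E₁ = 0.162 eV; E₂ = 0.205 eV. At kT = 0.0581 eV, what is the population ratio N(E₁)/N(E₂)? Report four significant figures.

n₁/n₂ = exp[−(E₁−E₂)/kT] = exp(−(-0.043 eV)/(0.0581 eV)) = exp(0.740103) = 2.096.

2.096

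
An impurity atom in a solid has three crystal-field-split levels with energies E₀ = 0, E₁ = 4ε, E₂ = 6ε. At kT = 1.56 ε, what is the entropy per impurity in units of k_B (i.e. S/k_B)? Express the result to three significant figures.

0.348

Eᵢ/kT = 0, 2.5641, 3.8462.
Z = Σ e^(−Eᵢ/kT) = e^(−0) + e^(−2.5641) + e^(−3.8462) = 1.0000 + 0.076988 + 0.021361 = 1.0983.
⟨E⟩ = Σ EᵢPᵢ = 0.39708 ε.
S/k_B = ln Z + ⟨E⟩/kT = ln(1.0983) + 0.39708/1.56 = 0.093764 + 0.25454 = 0.348.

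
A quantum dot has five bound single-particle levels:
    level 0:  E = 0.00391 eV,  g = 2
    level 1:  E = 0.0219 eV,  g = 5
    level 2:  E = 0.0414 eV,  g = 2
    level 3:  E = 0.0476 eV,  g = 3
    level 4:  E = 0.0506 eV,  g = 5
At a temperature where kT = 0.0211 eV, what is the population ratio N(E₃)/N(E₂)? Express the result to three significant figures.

1.12

n₃/n₂ = (g₃/g₂) exp[−(E₃−E₂)/kT] = (3/2) × exp(−(0.0062 eV)/(0.0211 eV)) = (3/2) × exp(-0.29384) = 1.12.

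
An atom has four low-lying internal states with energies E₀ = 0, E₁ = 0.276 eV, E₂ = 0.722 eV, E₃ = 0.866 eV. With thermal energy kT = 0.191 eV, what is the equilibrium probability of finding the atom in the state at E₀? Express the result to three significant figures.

0.788

Eᵢ/kT = 0, 1.4450, 3.7801, 4.5340.
Z = Σ e^(−Eᵢ/kT) = e^(−0) + e^(−1.4450) + e^(−3.7801) + e^(−4.5340) = 1.0000 + 0.23575 + 0.022820 + 0.010738 = 1.2693.
P₀ = e^(−E₀/kT) / Z = 1.0000/1.2693 = 0.788.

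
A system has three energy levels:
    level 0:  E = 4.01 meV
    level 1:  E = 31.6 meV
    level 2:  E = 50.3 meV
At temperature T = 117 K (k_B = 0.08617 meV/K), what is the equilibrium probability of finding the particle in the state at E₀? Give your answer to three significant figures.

k_BT = 0.08617 × 117 K = 10.082 meV.
Eᵢ/kT = 0.39774, 3.1343, 4.9891.
Z = Σ e^(−Eᵢ/kT) = e^(−0.39774) + e^(−3.1343) + e^(−4.9891) = 0.67184 + 0.043530 + 0.0068118 = 0.72218.
P₀ = e^(−E₀/kT) / Z = 0.67184/0.72218 = 0.930.

0.930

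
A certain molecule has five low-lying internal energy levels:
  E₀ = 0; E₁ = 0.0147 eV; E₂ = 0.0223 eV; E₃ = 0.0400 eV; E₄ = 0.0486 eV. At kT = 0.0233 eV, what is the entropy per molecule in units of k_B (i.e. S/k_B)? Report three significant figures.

Eᵢ/kT = 0, 0.63090, 0.95708, 1.7167, 2.0858.
Z = Σ e^(−Eᵢ/kT) = e^(−0) + e^(−0.63090) + e^(−0.95708) + e^(−1.7167) + e^(−2.0858) = 1.0000 + 0.53211 + 0.38401 + 0.17966 + 0.12421 = 2.2200.
⟨E⟩ = Σ EᵢPᵢ = 0.013337 eV.
S/k_B = ln Z + ⟨E⟩/kT = ln(2.2200) + 0.013337/0.0233 = 0.79751 + 0.57240 = 1.37.

1.37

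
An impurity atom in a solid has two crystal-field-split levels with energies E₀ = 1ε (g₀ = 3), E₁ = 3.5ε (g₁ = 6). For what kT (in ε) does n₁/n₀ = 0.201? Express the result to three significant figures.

n₁/n₀ = (g₁/g₀) exp[−(E₁−E₀)/kT] = 0.201.
⇒ (E₁−E₀)/kT = ln((6/3)/0.201) = ln(9.9502) = 2.2976.
kT = 2.5ε / 2.2976 = 1.09 ε.

1.09 ε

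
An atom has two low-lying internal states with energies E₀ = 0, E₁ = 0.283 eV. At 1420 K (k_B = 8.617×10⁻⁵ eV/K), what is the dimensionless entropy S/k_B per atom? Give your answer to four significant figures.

k_BT = 8.617×10⁻⁵ × 1420 K = 0.122361 eV.
Eᵢ/kT = 0, 2.31283.
Z = Σ e^(−Eᵢ/kT) = e^(−0) + e^(−2.31283) = 1.00000 + 0.0989807 = 1.09898.
⟨E⟩ = Σ EᵢPᵢ = 0.0254887 eV.
S/k_B = ln Z + ⟨E⟩/kT = ln(1.09898) + 0.0254887/0.122361 = 0.0943825 + 0.208307 = 0.3027.

0.3027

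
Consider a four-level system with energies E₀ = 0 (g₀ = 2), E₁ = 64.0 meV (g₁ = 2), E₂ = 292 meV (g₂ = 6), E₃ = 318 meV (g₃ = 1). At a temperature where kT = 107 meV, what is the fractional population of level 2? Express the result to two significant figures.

Eᵢ/kT = 0, 0.5981, 2.729, 2.972.
Z = Σ gᵢe^(−Eᵢ/kT) = 2·e^(−0) + 2·e^(−0.5981) + 6·e^(−2.729) + 1·e^(−2.972) = 2.000 + 1.100 + 0.3917 + 0.05120 = 3.543.
P₂ = g₂ e^(−E₂/kT) / Z = 0.3917/3.543 = 0.11.

0.11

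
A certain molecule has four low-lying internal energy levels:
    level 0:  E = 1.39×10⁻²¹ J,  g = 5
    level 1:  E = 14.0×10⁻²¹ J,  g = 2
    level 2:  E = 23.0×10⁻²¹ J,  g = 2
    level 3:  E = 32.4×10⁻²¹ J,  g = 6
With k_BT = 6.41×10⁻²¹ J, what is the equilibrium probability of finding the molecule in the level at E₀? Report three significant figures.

Eᵢ/kT = 0.21685, 2.1841, 3.5881, 5.0546.
Z = Σ gᵢe^(−Eᵢ/kT) = 5·e^(−0.21685) + 2·e^(−2.1841) + 2·e^(−3.5881) + 6·e^(−5.0546) = 4.0253 + 0.22516 + 0.055302 + 0.038280 = 4.3440.
P₀ = g₀ e^(−E₀/kT) / Z = 4.0253/4.3440 = 0.927.

0.927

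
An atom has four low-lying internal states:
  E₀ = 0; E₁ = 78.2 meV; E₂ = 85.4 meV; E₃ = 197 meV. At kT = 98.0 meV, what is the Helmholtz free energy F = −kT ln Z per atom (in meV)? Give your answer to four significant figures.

-68.05 meV

Eᵢ/kT = 0, 0.797959, 0.871429, 2.01020.
Z = Σ e^(−Eᵢ/kT) = e^(−0) + e^(−0.797959) + e^(−0.871429) + e^(−2.01020) = 1.00000 + 0.450247 + 0.418353 + 0.133962 = 2.00256.
F = −kT ln Z = −98.0 × ln(2.00256) = −98.0 × 0.694426 = -68.05 meV.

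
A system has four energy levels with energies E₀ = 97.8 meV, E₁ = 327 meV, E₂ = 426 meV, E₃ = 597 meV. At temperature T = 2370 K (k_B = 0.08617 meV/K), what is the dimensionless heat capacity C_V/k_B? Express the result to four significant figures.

k_BT = 0.08617 × 2370 K = 204.223 meV.
Eᵢ/kT = 0.478888, 1.60119, 2.08596, 2.92328.
Z = Σ e^(−Eᵢ/kT) = e^(−0.478888) + e^(−1.60119) + e^(−2.08596) + e^(−2.92328) = 0.619472 + 0.201656 + 0.124188 + 0.0537571 = 0.999073.
⟨E⟩ = 211.719 meV, ⟨E²⟩ = 69248.9 meV².
C_V/k_B = (⟨E²⟩ − ⟨E⟩²)/(kT)² = (69248.9 − 44824.9)/41707.0 = 0.5856.

0.5856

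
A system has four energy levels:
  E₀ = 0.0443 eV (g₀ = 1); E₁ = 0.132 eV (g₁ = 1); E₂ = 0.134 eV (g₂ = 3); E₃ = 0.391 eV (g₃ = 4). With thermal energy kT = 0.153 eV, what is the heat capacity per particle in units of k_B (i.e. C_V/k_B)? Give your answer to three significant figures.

Eᵢ/kT = 0.28954, 0.86275, 0.87582, 2.5556.
Z = Σ gᵢe^(−Eᵢ/kT) = 1·e^(−0.28954) + 1·e^(−0.86275) + 3·e^(−0.87582) + 4·e^(−2.5556) = 0.74861 + 0.42200 + 1.2496 + 0.31058 = 2.7308.
⟨E⟩ = 0.13833 eV, ⟨E²⟩ = 0.028835 eV².
C_V/k_B = (⟨E²⟩ − ⟨E⟩²)/(kT)² = (0.028835 − 0.019135)/0.023409 = 0.414.

0.414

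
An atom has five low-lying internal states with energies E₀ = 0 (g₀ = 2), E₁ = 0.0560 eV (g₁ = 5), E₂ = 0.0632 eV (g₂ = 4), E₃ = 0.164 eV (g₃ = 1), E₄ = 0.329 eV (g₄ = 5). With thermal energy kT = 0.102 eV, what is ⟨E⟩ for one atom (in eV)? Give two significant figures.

Eᵢ/kT = 0, 0.5490, 0.6196, 1.608, 3.225.
Z = Σ gᵢe^(−Eᵢ/kT) = 2·e^(−0) + 5·e^(−0.5490) + 4·e^(−0.6196) + 1·e^(−1.608) + 5·e^(−3.225) = 2.000 + 2.888 + 2.153 + 0.2003 + 0.1988 = 7.440.
⟨E⟩ = Σ Eᵢ gᵢe^(−Eᵢ/kT) / Z = (0·2.000 + 0.0560·2.888 + 0.0632·2.153 + 0.164·0.2003 + 0.329·0.1988) / 7.440 = 0.053 eV.

0.053 eV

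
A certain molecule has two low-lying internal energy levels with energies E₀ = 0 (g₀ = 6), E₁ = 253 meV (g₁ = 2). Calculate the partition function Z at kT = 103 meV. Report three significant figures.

Z = 6.17

Eᵢ/kT = 0, 2.4563.
Z = Σ gᵢe^(−Eᵢ/kT) = 6·e^(−0) + 2·e^(−2.4563) = 6.0000 + 0.17150 = 6.1715.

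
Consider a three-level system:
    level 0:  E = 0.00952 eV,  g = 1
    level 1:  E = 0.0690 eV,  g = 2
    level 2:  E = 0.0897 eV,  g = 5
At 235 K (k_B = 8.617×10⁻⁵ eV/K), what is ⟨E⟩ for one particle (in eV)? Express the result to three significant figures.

0.0211 eV

k_BT = 8.617×10⁻⁵ × 235 K = 0.020250 eV.
Eᵢ/kT = 0.47012, 3.4074, 4.4296.
Z = Σ gᵢe^(−Eᵢ/kT) = 1·e^(−0.47012) + 2·e^(−3.4074) + 5·e^(−4.4296) = 0.62493 + 0.066254 + 0.059596 = 0.75078.
⟨E⟩ = Σ Eᵢ gᵢe^(−Eᵢ/kT) / Z = (0.00952·0.62493 + 0.0690·0.066254 + 0.0897·0.059596) / 0.75078 = 0.0211 eV.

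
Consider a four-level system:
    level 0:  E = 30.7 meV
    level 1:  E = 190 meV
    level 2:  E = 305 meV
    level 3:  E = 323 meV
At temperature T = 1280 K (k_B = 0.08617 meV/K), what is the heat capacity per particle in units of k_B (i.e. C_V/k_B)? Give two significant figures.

k_BT = 0.08617 × 1280 K = 110.3 meV.
Eᵢ/kT = 0.2783, 1.723, 2.765, 2.928.
Z = Σ e^(−Eᵢ/kT) = e^(−0.2783) + e^(−1.723) + e^(−2.765) + e^(−2.928) = 0.7571 + 0.1785 + 0.06298 + 0.05350 = 1.052.
⟨E⟩ = 89.02 meV, ⟨E²⟩ = 17680 meV².
C_V/k_B = (⟨E²⟩ − ⟨E⟩²)/(kT)² = (17680 − 7925)/12170 = 0.80.

0.80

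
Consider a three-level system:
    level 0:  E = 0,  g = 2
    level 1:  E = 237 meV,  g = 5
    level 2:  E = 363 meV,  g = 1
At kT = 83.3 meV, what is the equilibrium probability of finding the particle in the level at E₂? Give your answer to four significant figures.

0.005560

Eᵢ/kT = 0, 2.84514, 4.35774.
Z = Σ gᵢe^(−Eᵢ/kT) = 2·e^(−0) + 5·e^(−2.84514) + 1·e^(−4.35774) = 2.00000 + 0.290631 + 0.0128073 = 2.30344.
P₂ = g₂ e^(−E₂/kT) / Z = 0.0128073/2.30344 = 0.005560.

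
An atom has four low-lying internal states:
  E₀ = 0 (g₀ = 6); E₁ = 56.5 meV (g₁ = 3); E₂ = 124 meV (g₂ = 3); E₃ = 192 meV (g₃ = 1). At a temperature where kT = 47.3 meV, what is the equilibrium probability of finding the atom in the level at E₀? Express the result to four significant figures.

0.8399

Eᵢ/kT = 0, 1.19450, 2.62156, 4.05920.
Z = Σ gᵢe^(−Eᵢ/kT) = 6·e^(−0) + 3·e^(−1.19450) + 3·e^(−2.62156) + 1·e^(−4.05920) = 6.00000 + 0.908566 + 0.218068 + 0.0172628 = 7.14390.
P₀ = g₀ e^(−E₀/kT) / Z = 6.00000/7.14390 = 0.8399.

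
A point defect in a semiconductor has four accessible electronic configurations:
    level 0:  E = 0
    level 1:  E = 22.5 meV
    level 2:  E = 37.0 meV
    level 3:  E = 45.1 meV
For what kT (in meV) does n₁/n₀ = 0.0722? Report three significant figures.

8.56 meV

n₁/n₀ = exp[−(E₁−E₀)/kT] = 0.0722.
⇒ (E₁−E₀)/kT = ln(1/0.0722) = ln(13.850) = 2.6283.
kT = 22.5 meV / 2.6283 = 8.56 meV.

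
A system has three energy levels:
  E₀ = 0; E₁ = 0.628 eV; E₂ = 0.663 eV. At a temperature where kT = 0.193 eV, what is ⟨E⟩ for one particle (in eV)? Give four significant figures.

Eᵢ/kT = 0, 3.25389, 3.43523.
Z = Σ e^(−Eᵢ/kT) = e^(−0) + e^(−3.25389) + e^(−3.43523) = 1.00000 + 0.0386237 + 0.0322180 = 1.07084.
⟨E⟩ = Σ Eᵢ e^(−Eᵢ/kT) / Z = (0·1.00000 + 0.628·0.0386237 + 0.663·0.0322180) / 1.07084 = 0.04260 eV.

0.04260 eV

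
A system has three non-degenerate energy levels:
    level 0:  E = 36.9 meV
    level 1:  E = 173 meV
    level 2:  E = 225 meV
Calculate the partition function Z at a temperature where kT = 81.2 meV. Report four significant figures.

Z = 0.8162

Eᵢ/kT = 0.454433, 2.13054, 2.77094.
Z = Σ e^(−Eᵢ/kT) = e^(−0.454433) + e^(−2.13054) + e^(−2.77094) = 0.634808 + 0.118773 + 0.0626031 = 0.816184.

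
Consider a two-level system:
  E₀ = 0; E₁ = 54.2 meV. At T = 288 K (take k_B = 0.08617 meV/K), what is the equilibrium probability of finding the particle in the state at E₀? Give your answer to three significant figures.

0.899

k_BT = 0.08617 × 288 K = 24.817 meV.
Eᵢ/kT = 0, 2.1840.
Z = Σ e^(−Eᵢ/kT) = e^(−0) + e^(−2.1840) = 1.0000 + 0.11259 = 1.1126.
P₀ = e^(−E₀/kT) / Z = 1.0000/1.1126 = 0.899.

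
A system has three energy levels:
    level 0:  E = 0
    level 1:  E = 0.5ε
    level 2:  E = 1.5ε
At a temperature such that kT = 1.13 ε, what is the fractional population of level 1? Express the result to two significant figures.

Eᵢ/kT = 0, 0.4425, 1.327.
Z = Σ e^(−Eᵢ/kT) = e^(−0) + e^(−0.4425) + e^(−1.327) = 1.000 + 0.6424 + 0.2653 = 1.908.
P₁ = e^(−E₁/kT) / Z = 0.6424/1.908 = 0.34.

0.34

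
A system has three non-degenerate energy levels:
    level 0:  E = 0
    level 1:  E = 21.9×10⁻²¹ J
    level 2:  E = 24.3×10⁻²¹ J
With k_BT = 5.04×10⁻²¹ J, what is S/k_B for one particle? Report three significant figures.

Eᵢ/kT = 0, 4.3452, 4.8214.
Z = Σ e^(−Eᵢ/kT) = e^(−0) + e^(−4.3452) + e^(−4.8214) = 1.0000 + 0.012969 + 0.0080555 = 1.0210.
⟨E⟩ = Σ EᵢPᵢ = 0.46990 ×10⁻²¹ J.
S/k_B = ln Z + ⟨E⟩/kT = ln(1.0210) + 0.46990/5.04 = 0.020783 + 0.093234 = 0.114.

0.114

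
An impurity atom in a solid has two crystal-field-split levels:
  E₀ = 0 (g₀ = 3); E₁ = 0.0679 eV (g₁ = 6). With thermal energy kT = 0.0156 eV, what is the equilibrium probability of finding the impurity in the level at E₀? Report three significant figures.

Eᵢ/kT = 0, 4.3526.
Z = Σ gᵢe^(−Eᵢ/kT) = 3·e^(−0) + 6·e^(−4.3526) = 3.0000 + 0.077240 = 3.0772.
P₀ = g₀ e^(−E₀/kT) / Z = 3.0000/3.0772 = 0.975.

0.975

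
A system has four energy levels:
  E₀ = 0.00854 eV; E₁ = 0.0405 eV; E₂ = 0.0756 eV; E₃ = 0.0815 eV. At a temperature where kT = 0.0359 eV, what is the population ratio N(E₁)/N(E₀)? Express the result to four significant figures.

0.4106

n₁/n₀ = exp[−(E₁−E₀)/kT] = exp(−(0.03196 eV)/(0.0359 eV)) = exp(-0.890251) = 0.4106.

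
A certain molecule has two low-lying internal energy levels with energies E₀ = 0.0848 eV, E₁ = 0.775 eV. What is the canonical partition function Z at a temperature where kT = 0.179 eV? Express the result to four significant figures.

Z = 0.6358

Eᵢ/kT = 0.473743, 4.32961.
Z = Σ e^(−Eᵢ/kT) = e^(−0.473743) + e^(−4.32961) = 0.622667 + 0.0131727 = 0.635840.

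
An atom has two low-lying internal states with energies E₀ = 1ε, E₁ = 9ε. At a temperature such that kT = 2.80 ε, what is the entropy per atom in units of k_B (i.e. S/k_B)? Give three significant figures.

0.211

Eᵢ/kT = 0.35714, 3.2143.
Z = Σ e^(−Eᵢ/kT) = e^(−0.35714) + e^(−3.2143) = 0.69967 + 0.040183 = 0.73985.
⟨E⟩ = Σ EᵢPᵢ = 1.4345 ε.
S/k_B = ln Z + ⟨E⟩/kT = ln(0.73985) + 1.4345/2.80 = -0.30131 + 0.51232 = 0.211.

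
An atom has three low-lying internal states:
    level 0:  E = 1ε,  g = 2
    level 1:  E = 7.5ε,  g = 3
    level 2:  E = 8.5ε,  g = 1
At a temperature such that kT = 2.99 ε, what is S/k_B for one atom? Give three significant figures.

1.28

Eᵢ/kT = 0.33445, 2.5084, 2.8428.
Z = Σ gᵢe^(−Eᵢ/kT) = 2·e^(−0.33445) + 3·e^(−2.5084) + 1·e^(−2.8428) = 1.4315 + 0.24420 + 0.058262 = 1.7340.
⟨E⟩ = Σ EᵢPᵢ = 2.1674 ε.
S/k_B = ln Z + ⟨E⟩/kT = ln(1.7340) + 2.1674/2.99 = 0.55043 + 0.72488 = 1.28.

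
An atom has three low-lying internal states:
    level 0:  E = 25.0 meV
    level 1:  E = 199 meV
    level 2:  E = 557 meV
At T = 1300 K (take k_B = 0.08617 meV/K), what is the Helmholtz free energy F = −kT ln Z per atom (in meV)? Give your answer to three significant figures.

k_BT = 0.08617 × 1300 K = 112.02 meV.
Eᵢ/kT = 0.22317, 1.7765, 4.9723.
Z = Σ e^(−Eᵢ/kT) = e^(−0.22317) + e^(−1.7765) + e^(−4.9723) = 0.79998 + 0.16923 + 0.0069272 = 0.97614.
F = −kT ln Z = −112.02 × ln(0.97614) = −112.02 × -0.024149 = 2.71 meV.

2.71 meV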